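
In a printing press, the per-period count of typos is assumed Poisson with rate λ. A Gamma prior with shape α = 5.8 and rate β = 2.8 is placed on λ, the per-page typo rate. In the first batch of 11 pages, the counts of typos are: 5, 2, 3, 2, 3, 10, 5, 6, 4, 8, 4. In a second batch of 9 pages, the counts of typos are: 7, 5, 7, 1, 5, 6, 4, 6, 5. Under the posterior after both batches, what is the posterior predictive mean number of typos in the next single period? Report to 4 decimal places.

With a Gamma(shape α, rate β) prior, the Poisson likelihood is conjugate: the posterior is Gamma(α + ΣXᵢ, β + n).
Batch 1: sum of counts S = 52 over n = 11 pages.
After batch 1: Gamma(α+S, β+n) = Gamma(5.8+52, 2.8+11) = Gamma(57.8, 13.8).
Batch 2: sum of counts S = 46 over n = 9 pages.
After batch 2: Gamma(α+S, β+n) = Gamma(57.8+46, 13.8+9) = Gamma(103.8, 22.8).
The predictive distribution for one future period is NegBinom with mean α/β = 4.5526.

4.5526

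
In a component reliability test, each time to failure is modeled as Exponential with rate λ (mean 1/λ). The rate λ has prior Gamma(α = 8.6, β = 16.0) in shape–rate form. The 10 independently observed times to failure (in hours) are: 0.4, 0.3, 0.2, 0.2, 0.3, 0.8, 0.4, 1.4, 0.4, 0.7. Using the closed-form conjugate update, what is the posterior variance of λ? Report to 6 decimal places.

0.041778

With a Gamma(shape α, rate β) prior on the exponential rate λ, the posterior after n observations with total T = Σxᵢ is Gamma(α+n, β+T).
Sum of observations T = 5.1 hours; n = 10.
Posterior: Gamma(8.6+10, 16.0+5.1) = Gamma(18.6, 21.1).
Var = α/β² = 0.041778.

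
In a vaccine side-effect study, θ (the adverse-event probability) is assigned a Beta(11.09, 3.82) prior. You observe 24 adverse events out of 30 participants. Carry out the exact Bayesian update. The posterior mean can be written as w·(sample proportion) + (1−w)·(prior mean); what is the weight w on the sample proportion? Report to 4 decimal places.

The Beta prior is conjugate to a Binomial/Bernoulli likelihood; the update adds successes to α and failures to β.
Posterior mean = (α₀+k)/(α₀+β₀+n) = [n/(α₀+β₀+n)]·(k/n) + [(α₀+β₀)/(α₀+β₀+n)]·α₀/(α₀+β₀), so only n and the prior enter the weight.
The weight on the data is w = n/(α₀+β₀+n) = 30/(11.09+3.82+30) = 30/44.91 = 0.6680.

0.6680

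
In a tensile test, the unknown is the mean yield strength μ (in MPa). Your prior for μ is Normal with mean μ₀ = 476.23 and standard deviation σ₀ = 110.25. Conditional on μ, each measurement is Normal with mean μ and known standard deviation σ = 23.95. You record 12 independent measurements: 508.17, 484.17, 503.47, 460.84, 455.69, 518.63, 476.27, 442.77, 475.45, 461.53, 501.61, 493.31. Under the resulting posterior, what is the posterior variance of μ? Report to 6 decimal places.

47.612969

For Normal data with known variance σ², a Normal(μ₀, σ₀²) prior on μ is conjugate. Posterior precision = 1/σ₀² + n/σ²; posterior mean is the precision-weighted average of μ₀ and x̄.
σ₀² = 110.25² = 12155.0625, σ² = 23.95² = 573.6025; σ² + n·σ₀² = 573.6025 + 12·12155.0625 = 146434.3525.
Posterior precision = 1/σ₀² + n/σ² = 1/12155.0625 + 12/573.6025 = (σ² + n·σ₀²)/(σ₀²σ²) = 146434.3525/(12155.0625·573.6025); posterior variance σₙ² = σ₀²σ²/(σ² + n·σ₀²) = 12155.0625·573.6025/146434.3525 = 47.612969.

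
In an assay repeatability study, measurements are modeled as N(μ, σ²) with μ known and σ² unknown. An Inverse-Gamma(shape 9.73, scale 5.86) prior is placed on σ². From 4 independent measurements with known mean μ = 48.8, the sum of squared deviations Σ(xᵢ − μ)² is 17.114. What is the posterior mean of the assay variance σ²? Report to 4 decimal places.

1.3436

With known mean μ and an Inverse-Gamma(α, β) prior on σ², the Normal likelihood is conjugate: posterior is Inv-Gamma(α + n/2, β + Σ(xᵢ−μ)²/2).
Posterior: Inv-Gamma(9.73 + 4/2, 5.86 + 17.114/2) = Inv-Gamma(11.73, 14.4170).
E[σ²|data] = β/(α−1) = 14.4170/10.73 = 1.3436.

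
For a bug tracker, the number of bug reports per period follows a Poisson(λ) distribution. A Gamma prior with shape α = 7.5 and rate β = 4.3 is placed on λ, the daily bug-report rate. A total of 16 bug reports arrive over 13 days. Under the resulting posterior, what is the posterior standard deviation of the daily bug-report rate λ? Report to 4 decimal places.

With a Gamma(shape α, rate β) prior, the Poisson likelihood is conjugate: the posterior is Gamma(α + ΣXᵢ, β + n).
Posterior: Gamma(α+S, β+n) = Gamma(7.5+16, 4.3+13) = Gamma(23.5, 17.3).
SD = √α/β = √23.5/17.3 = 0.2802.

0.2802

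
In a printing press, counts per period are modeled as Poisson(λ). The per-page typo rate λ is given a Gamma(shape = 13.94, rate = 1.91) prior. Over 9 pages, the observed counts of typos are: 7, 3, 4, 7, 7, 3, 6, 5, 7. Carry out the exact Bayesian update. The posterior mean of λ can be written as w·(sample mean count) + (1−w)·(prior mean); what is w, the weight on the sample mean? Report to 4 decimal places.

0.8249

With a Gamma(shape α, rate β) prior, the Poisson likelihood is conjugate: the posterior is Gamma(α + ΣXᵢ, β + n).
Posterior mean = (α₀+S)/(β₀+n) = [n/(β₀+n)]·(S/n) + [β₀/(β₀+n)]·(α₀/β₀), so only n and β₀ enter the weight.
Weight on data w = n/(β₀+n) = 9/(1.91+9) = 9/10.91 = 0.8249.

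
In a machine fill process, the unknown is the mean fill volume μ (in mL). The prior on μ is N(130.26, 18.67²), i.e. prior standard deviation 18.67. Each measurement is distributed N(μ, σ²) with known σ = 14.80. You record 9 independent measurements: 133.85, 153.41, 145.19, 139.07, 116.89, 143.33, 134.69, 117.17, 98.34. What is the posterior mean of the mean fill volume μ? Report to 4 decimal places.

131.2571

For Normal data with known variance σ², a Normal(μ₀, σ₀²) prior on μ is conjugate. Posterior precision = 1/σ₀² + n/σ²; posterior mean is the precision-weighted average of μ₀ and x̄.
Σxᵢ = 133.85 + 153.41 + 145.19 + 139.07 + 116.89 + 143.33 + 134.69 + 117.17 + 98.34 = 1181.94, so n·x̄ = 1181.94.
σ₀² = 18.67² = 348.5689, σ² = 14.80² = 219.04; σ² + n·σ₀² = 219.04 + 9·348.5689 = 3356.1601.
Posterior mean = (μ₀/σ₀² + n·x̄/σ²)/(1/σ₀² + n/σ²) = (σ²·μ₀ + σ₀²·n·x̄)/(σ² + n·σ₀²) = (219.04·130.26 + 348.5689·1181.94)/3356.1601 = 440519.676066/3356.1601 = 131.2571.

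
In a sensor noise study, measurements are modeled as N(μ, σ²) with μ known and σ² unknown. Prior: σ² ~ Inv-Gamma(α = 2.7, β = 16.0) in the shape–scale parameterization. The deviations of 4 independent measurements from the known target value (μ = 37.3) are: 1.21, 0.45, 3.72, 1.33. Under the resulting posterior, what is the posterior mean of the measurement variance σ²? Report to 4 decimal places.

6.6586

With known mean μ and an Inverse-Gamma(α, β) prior on σ², the Normal likelihood is conjugate: posterior is Inv-Gamma(α + n/2, β + Σ(xᵢ−μ)²/2).
Σ(xᵢ−μ)² = (1.21)² + (0.45)² + (3.72)² + (1.33)² = 17.2739.
Posterior: Inv-Gamma(2.7 + 4/2, 16.0 + 17.2739/2) = Inv-Gamma(4.70, 24.63695).
E[σ²|data] = β/(α−1) = 24.63695/3.70 = 6.6586.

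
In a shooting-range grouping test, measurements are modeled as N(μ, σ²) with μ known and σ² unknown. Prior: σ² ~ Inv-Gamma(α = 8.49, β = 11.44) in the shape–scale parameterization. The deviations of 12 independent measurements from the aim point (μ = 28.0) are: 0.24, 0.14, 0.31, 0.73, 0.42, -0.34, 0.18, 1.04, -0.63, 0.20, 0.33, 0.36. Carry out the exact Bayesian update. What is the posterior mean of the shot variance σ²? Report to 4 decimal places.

With known mean μ and an Inverse-Gamma(α, β) prior on σ², the Normal likelihood is conjugate: posterior is Inv-Gamma(α + n/2, β + Σ(xᵢ−μ)²/2).
Σ(xᵢ−μ)² = (0.24)² + (0.14)² + (0.31)² + (0.73)² + (0.42)² + (-0.34)² + (0.18)² + (1.04)² + (-0.63)² + (0.20)² + (0.33)² + (0.36)² = 2.7876.
Posterior: Inv-Gamma(8.49 + 12/2, 11.44 + 2.7876/2) = Inv-Gamma(14.49, 12.83380).
E[σ²|data] = β/(α−1) = 12.83380/13.49 = 0.9514.

0.9514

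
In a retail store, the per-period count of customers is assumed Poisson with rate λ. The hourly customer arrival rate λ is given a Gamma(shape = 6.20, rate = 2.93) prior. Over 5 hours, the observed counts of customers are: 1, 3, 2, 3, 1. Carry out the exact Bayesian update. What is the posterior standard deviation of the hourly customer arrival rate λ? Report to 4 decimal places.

0.5076

With a Gamma(shape α, rate β) prior, the Poisson likelihood is conjugate: the posterior is Gamma(α + ΣXᵢ, β + n).
Sum of counts S = 10 over n = 5 hours.
Posterior: Gamma(α+S, β+n) = Gamma(6.20+10, 2.93+5) = Gamma(16.20, 7.93).
SD = √α/β = √16.20/7.93 = 0.5076.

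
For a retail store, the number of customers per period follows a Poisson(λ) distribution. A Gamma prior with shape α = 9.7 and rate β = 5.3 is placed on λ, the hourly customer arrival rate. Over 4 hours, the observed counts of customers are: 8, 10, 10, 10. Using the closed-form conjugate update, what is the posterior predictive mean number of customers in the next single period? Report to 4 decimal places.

With a Gamma(shape α, rate β) prior, the Poisson likelihood is conjugate: the posterior is Gamma(α + ΣXᵢ, β + n).
Sum of counts S = 38 over n = 4 hours.
Posterior: Gamma(α+S, β+n) = Gamma(9.7+38, 5.3+4) = Gamma(47.7, 9.3).
The predictive distribution for one future period is NegBinom with mean α/β = 5.1290.

5.1290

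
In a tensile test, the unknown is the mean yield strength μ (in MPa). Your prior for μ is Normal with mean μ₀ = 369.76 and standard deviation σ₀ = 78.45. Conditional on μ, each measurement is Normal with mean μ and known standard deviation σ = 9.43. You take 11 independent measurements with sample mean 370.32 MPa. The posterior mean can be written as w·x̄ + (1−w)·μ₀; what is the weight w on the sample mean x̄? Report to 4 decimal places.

For Normal data with known variance σ², a Normal(μ₀, σ₀²) prior on μ is conjugate. Posterior precision = 1/σ₀² + n/σ²; posterior mean is the precision-weighted average of μ₀ and x̄.
σ₀² = 78.45² = 6154.4025, σ² = 9.43² = 88.9249. Prior precision 1/σ₀² = 1/6154.4025; data precision n/σ² = 11/88.9249.
w = (n/σ²)/(1/σ₀² + n/σ²) = n·σ₀²/(σ² + n·σ₀²) = 11·6154.4025/(88.9249 + 11·6154.4025) = 67698.4275/67787.3524 = 0.9987.

0.9987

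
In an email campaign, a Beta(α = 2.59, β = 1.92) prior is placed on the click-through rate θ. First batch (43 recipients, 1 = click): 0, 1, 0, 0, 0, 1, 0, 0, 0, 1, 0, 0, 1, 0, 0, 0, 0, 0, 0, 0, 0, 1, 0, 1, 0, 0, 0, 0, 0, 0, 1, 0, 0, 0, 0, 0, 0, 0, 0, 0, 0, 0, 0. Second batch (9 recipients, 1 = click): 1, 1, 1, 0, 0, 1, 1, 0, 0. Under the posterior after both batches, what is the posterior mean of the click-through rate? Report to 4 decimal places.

0.2582

The Beta prior is conjugate to a Binomial/Bernoulli likelihood; the update adds successes to α and failures to β.
After batch 1: Beta(2.59+7, 1.92+36) = Beta(9.59, 37.92).
After batch 2: Beta(9.59+5, 37.92+4) = Beta(14.59, 41.92).
Posterior mean = α/(α+β) = 14.59/56.51 = 0.2582.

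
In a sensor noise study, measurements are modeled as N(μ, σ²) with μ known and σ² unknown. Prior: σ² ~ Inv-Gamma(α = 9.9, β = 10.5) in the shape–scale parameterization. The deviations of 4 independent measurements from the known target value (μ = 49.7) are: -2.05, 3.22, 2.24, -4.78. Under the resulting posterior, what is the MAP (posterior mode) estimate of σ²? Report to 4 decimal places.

With known mean μ and an Inverse-Gamma(α, β) prior on σ², the Normal likelihood is conjugate: posterior is Inv-Gamma(α + n/2, β + Σ(xᵢ−μ)²/2).
Σ(xᵢ−μ)² = (-2.05)² + (3.22)² + (2.24)² + (-4.78)² = 42.4369.
Posterior: Inv-Gamma(9.9 + 4/2, 10.5 + 42.4369/2) = Inv-Gamma(11.90, 31.71845).
Mode = β/(α+1) = 31.71845/12.90 = 2.4588.

2.4588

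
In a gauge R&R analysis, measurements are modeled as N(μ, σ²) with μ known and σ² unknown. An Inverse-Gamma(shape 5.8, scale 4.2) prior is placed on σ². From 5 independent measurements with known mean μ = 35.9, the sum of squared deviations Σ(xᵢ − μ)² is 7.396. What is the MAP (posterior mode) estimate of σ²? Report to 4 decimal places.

With known mean μ and an Inverse-Gamma(α, β) prior on σ², the Normal likelihood is conjugate: posterior is Inv-Gamma(α + n/2, β + Σ(xᵢ−μ)²/2).
Posterior: Inv-Gamma(5.8 + 5/2, 4.2 + 7.396/2) = Inv-Gamma(8.30, 7.8980).
Mode = β/(α+1) = 7.8980/9.30 = 0.8492.

0.8492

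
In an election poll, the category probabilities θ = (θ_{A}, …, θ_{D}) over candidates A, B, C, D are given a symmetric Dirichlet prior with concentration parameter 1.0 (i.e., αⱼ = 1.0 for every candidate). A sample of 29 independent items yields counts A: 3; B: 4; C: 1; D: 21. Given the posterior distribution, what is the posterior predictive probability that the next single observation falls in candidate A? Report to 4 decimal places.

The Dirichlet prior is conjugate to the Multinomial likelihood: each posterior αⱼ = prior αⱼ + observed count nⱼ.
Posterior concentration: (4.0, 5.0, 2.0, 22.0), total = 33.0.
P(next = A | data) = α_{A}/Σα = 0.1212.

0.1212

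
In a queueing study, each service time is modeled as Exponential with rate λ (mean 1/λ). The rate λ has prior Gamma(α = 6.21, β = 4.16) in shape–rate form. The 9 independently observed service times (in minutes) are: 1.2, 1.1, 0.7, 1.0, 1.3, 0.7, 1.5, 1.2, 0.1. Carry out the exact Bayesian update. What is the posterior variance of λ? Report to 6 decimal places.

With a Gamma(shape α, rate β) prior on the exponential rate λ, the posterior after n observations with total T = Σxᵢ is Gamma(α+n, β+T).
Sum of observations T = 8.8 minutes; n = 9.
Posterior: Gamma(6.21+9, 4.16+8.8) = Gamma(15.21, 12.96).
Var = α/β² = 0.090556.

0.090556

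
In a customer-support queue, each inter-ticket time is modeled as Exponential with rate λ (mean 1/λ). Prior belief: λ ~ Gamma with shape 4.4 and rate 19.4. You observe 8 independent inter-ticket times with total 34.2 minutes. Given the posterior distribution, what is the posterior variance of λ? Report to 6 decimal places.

0.004316

With a Gamma(shape α, rate β) prior on the exponential rate λ, the posterior after n observations with total T = Σxᵢ is Gamma(α+n, β+T).
Posterior: Gamma(4.4+8, 19.4+34.2) = Gamma(12.4, 53.6).
Var = α/β² = 0.004316.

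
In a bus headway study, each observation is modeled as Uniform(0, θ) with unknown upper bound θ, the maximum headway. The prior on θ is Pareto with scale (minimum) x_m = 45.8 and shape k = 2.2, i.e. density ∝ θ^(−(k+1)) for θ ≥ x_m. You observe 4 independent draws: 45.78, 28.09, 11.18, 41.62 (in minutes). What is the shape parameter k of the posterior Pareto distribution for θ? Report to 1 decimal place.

A Pareto(scale x_m, shape k) prior on the upper bound θ of Uniform(0, θ) is conjugate: posterior is Pareto(max(x_m, max xᵢ), k + n).
Sample maximum = 45.78; prior scale x_m = 45.8 → posterior scale = max = 45.80.
Posterior shape = 2.2 + 4 = 6.2.
Posterior shape k = 6.2.

6.2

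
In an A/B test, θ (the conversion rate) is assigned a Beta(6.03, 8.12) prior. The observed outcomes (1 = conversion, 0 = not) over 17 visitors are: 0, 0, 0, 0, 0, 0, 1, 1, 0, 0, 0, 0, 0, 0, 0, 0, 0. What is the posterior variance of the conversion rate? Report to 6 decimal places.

The Beta prior is conjugate to a Binomial/Bernoulli likelihood; the update adds successes to α and failures to β.
Posterior: Beta(α+k, β+n−k) = Beta(6.03+2, 8.12+15) = Beta(8.03, 23.12).
Var = αβ/((α+β)²(α+β+1)) = 8.03·23.12/(31.15²·32.15) = 0.005951.

0.005951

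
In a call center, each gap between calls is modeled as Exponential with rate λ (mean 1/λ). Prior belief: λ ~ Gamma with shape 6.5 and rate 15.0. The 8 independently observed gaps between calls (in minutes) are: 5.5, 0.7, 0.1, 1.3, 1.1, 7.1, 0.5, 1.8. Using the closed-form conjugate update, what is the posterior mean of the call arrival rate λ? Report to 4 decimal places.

With a Gamma(shape α, rate β) prior on the exponential rate λ, the posterior after n observations with total T = Σxᵢ is Gamma(α+n, β+T).
Sum of observations T = 18.1 minutes; n = 8.
Posterior: Gamma(6.5+8, 15.0+18.1) = Gamma(14.5, 33.1).
Posterior mean of λ = α/β = 14.5/33.1 = 0.4381.

0.4381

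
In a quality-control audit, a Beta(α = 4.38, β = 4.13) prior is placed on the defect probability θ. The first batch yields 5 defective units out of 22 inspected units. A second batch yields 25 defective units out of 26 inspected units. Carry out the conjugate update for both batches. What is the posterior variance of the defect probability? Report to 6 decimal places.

0.004143

The Beta prior is conjugate to a Binomial/Bernoulli likelihood; the update adds successes to α and failures to β.
After batch 1: Beta(4.38+5, 4.13+17) = Beta(9.38, 21.13).
After batch 2: Beta(9.38+25, 21.13+1) = Beta(34.38, 22.13).
Var = αβ/((α+β)²(α+β+1)) = 34.38·22.13/(56.51²·57.51) = 0.004143.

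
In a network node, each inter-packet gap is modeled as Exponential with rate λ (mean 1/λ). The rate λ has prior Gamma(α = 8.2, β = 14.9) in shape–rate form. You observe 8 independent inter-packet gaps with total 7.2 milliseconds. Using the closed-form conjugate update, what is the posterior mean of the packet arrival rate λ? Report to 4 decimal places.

With a Gamma(shape α, rate β) prior on the exponential rate λ, the posterior after n observations with total T = Σxᵢ is Gamma(α+n, β+T).
Posterior: Gamma(8.2+8, 14.9+7.2) = Gamma(16.2, 22.1).
Posterior mean of λ = α/β = 16.2/22.1 = 0.7330.

0.7330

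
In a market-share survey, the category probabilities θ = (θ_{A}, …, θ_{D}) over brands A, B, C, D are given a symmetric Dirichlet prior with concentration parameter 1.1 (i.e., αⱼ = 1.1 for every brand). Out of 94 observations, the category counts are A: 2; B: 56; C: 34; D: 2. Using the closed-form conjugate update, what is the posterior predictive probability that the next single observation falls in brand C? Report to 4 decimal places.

0.3567

The Dirichlet prior is conjugate to the Multinomial likelihood: each posterior αⱼ = prior αⱼ + observed count nⱼ.
Posterior concentration: (3.1, 57.1, 35.1, 3.1), total = 98.4.
P(next = C | data) = α_{C}/Σα = 0.3567.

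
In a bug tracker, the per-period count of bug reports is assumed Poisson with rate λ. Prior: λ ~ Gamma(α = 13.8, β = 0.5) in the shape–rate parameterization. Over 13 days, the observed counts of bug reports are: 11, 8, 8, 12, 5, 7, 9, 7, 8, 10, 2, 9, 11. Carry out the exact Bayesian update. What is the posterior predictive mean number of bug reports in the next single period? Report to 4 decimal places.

8.9481

With a Gamma(shape α, rate β) prior, the Poisson likelihood is conjugate: the posterior is Gamma(α + ΣXᵢ, β + n).
Sum of counts S = 107 over n = 13 days.
Posterior: Gamma(α+S, β+n) = Gamma(13.8+107, 0.5+13) = Gamma(120.8, 13.5).
The predictive distribution for one future period is NegBinom with mean α/β = 8.9481.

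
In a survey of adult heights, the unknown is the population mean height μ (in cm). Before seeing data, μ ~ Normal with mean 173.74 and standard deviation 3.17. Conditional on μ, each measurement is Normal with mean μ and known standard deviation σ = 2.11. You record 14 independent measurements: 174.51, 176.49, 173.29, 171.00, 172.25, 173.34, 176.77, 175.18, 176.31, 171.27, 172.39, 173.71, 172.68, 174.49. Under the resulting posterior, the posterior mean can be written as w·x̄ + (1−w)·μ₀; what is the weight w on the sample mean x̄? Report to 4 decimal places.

0.9693

For Normal data with known variance σ², a Normal(μ₀, σ₀²) prior on μ is conjugate. Posterior precision = 1/σ₀² + n/σ²; posterior mean is the precision-weighted average of μ₀ and x̄.
σ₀² = 3.17² = 10.0489, σ² = 2.11² = 4.4521. Prior precision 1/σ₀² = 1/10.0489; data precision n/σ² = 14/4.4521.
w = (n/σ²)/(1/σ₀² + n/σ²) = n·σ₀²/(σ² + n·σ₀²) = 14·10.0489/(4.4521 + 14·10.0489) = 140.6846/145.1367 = 0.9693.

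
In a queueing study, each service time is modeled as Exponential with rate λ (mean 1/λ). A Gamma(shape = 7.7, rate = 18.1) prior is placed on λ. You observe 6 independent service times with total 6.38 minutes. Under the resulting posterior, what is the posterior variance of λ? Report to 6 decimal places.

With a Gamma(shape α, rate β) prior on the exponential rate λ, the posterior after n observations with total T = Σxᵢ is Gamma(α+n, β+T).
Posterior: Gamma(7.7+6, 18.1+6.38) = Gamma(13.7, 24.48).
Var = α/β² = 0.022861.

0.022861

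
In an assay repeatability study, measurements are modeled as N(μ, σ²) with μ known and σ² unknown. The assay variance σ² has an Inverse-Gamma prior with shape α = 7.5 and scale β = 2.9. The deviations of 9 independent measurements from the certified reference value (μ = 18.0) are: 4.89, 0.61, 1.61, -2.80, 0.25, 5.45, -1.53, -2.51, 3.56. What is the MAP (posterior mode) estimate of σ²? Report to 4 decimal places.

3.5229

With known mean μ and an Inverse-Gamma(α, β) prior on σ², the Normal likelihood is conjugate: posterior is Inv-Gamma(α + n/2, β + Σ(xᵢ−μ)²/2).
Σ(xᵢ−μ)² = (4.89)² + (0.61)² + (1.61)² + (-2.80)² + (0.25)² + (5.45)² + (-1.53)² + (-2.51)² + (3.56)² = 85.7959.
Posterior: Inv-Gamma(7.5 + 9/2, 2.9 + 85.7959/2) = Inv-Gamma(12.00, 45.79795).
Mode = β/(α+1) = 45.79795/13.00 = 3.5229.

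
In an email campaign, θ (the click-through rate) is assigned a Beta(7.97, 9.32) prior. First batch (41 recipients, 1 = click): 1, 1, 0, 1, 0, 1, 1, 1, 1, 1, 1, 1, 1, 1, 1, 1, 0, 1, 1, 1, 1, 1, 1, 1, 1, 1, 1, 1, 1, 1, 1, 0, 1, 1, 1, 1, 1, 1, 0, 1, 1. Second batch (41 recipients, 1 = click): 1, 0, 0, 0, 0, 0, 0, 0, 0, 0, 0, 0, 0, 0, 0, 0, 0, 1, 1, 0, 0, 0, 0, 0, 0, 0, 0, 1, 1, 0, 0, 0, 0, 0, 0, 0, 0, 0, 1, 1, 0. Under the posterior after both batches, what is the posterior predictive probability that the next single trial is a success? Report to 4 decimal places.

The Beta prior is conjugate to a Binomial/Bernoulli likelihood; the update adds successes to α and failures to β.
After batch 1: Beta(7.97+36, 9.32+5) = Beta(43.97, 14.32).
After batch 2: Beta(43.97+7, 14.32+34) = Beta(50.97, 48.32).
For a single future Bernoulli trial, P(success | data) = α/(α+β) = 0.5133.

0.5133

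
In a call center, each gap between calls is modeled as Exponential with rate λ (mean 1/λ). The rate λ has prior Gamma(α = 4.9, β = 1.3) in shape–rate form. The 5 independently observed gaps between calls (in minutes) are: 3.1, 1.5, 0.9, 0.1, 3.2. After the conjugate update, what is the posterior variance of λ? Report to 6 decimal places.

With a Gamma(shape α, rate β) prior on the exponential rate λ, the posterior after n observations with total T = Σxᵢ is Gamma(α+n, β+T).
Sum of observations T = 8.8 minutes; n = 5.
Posterior: Gamma(4.9+5, 1.3+8.8) = Gamma(9.9, 10.1).
Var = α/β² = 0.097049.

0.097049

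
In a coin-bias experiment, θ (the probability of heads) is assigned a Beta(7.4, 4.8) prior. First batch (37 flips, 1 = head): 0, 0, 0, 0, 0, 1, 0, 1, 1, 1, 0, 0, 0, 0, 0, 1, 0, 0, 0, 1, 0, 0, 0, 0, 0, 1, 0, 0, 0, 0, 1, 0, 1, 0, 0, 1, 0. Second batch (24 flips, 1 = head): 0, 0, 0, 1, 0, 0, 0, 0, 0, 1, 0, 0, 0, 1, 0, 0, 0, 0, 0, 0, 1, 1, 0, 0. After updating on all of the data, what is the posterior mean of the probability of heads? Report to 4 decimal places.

0.3060

The Beta prior is conjugate to a Binomial/Bernoulli likelihood; the update adds successes to α and failures to β.
After batch 1: Beta(7.4+10, 4.8+27) = Beta(17.4, 31.8).
After batch 2: Beta(17.4+5, 31.8+19) = Beta(22.4, 50.8).
Posterior mean = α/(α+β) = 22.4/73.2 = 0.3060.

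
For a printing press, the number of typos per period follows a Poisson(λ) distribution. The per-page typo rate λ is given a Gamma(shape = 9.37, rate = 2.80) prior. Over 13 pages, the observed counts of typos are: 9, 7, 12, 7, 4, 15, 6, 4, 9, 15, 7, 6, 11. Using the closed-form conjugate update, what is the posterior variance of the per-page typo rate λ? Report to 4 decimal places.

0.4862

With a Gamma(shape α, rate β) prior, the Poisson likelihood is conjugate: the posterior is Gamma(α + ΣXᵢ, β + n).
Sum of counts S = 112 over n = 13 pages.
Posterior: Gamma(α+S, β+n) = Gamma(9.37+112, 2.80+13) = Gamma(121.37, 15.80).
Var = α/β² = 121.37/15.80² = 0.4862.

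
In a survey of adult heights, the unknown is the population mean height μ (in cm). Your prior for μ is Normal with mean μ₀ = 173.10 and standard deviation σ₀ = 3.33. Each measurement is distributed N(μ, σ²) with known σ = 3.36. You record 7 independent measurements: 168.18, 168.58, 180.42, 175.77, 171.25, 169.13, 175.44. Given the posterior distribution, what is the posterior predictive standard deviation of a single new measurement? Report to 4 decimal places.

3.5634

For Normal data with known variance σ², a Normal(μ₀, σ₀²) prior on μ is conjugate. Posterior precision = 1/σ₀² + n/σ²; posterior mean is the precision-weighted average of μ₀ and x̄.
σ₀² = 3.33² = 11.0889, σ² = 3.36² = 11.2896; σ² + n·σ₀² = 11.2896 + 7·11.0889 = 88.9119.
Posterior precision = 1/σ₀² + n/σ² = 1/11.0889 + 7/11.2896 = (σ² + n·σ₀²)/(σ₀²σ²) = 88.9119/(11.0889·11.2896); posterior variance σₙ² = σ₀²σ²/(σ² + n·σ₀²) = 11.0889·11.2896/88.9119 = 1.408015.
Predictive variance for one new observation = σₙ² + σ² = 11.0889·11.2896/88.9119 + 11.2896 = σ²·(σ₀² + 88.9119)/88.9119 = 11.2896·100.0008/88.9119 = 12.697615; SD = √(11.2896·100.0008/88.9119) = 3.5634.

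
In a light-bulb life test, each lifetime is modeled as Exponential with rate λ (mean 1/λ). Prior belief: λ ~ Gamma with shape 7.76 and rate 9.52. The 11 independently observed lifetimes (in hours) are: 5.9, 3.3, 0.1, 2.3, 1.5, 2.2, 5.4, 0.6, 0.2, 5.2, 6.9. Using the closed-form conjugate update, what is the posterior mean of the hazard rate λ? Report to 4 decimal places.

With a Gamma(shape α, rate β) prior on the exponential rate λ, the posterior after n observations with total T = Σxᵢ is Gamma(α+n, β+T).
Sum of observations T = 33.6 hours; n = 11.
Posterior: Gamma(7.76+11, 9.52+33.6) = Gamma(18.76, 43.12).
Posterior mean of λ = α/β = 18.76/43.12 = 0.4351.

0.4351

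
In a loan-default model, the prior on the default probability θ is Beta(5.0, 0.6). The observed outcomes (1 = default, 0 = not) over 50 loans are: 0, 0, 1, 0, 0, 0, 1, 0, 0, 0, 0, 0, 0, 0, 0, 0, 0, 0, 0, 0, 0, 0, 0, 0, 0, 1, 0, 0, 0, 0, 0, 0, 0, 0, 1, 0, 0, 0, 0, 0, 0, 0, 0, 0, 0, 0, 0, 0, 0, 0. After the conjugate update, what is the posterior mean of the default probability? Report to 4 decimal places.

0.1619

The Beta prior is conjugate to a Binomial/Bernoulli likelihood; the update adds successes to α and failures to β.
Posterior: Beta(α+k, β+n−k) = Beta(5.0+4, 0.6+46) = Beta(9.0, 46.6).
Posterior mean = α/(α+β) = 9.0/55.6 = 0.1619.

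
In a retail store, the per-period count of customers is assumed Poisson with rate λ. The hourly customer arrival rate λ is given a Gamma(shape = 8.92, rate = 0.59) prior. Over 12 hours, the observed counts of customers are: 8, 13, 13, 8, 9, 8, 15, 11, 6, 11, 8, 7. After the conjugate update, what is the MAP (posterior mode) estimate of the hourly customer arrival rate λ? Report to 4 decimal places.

With a Gamma(shape α, rate β) prior, the Poisson likelihood is conjugate: the posterior is Gamma(α + ΣXᵢ, β + n).
Sum of counts S = 117 over n = 12 hours.
Posterior: Gamma(α+S, β+n) = Gamma(8.92+117, 0.59+12) = Gamma(125.92, 12.59).
Mode of Gamma(α,β) for α≥1 is (α−1)/β = 124.92/12.59 = 9.9222.

9.9222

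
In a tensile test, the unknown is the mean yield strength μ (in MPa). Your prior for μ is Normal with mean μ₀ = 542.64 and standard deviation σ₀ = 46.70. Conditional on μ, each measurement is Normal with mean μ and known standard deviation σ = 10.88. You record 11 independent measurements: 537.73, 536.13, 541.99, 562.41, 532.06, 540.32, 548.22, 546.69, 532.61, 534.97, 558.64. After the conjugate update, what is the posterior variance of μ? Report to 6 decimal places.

For Normal data with known variance σ², a Normal(μ₀, σ₀²) prior on μ is conjugate. Posterior precision = 1/σ₀² + n/σ²; posterior mean is the precision-weighted average of μ₀ and x̄.
σ₀² = 46.70² = 2180.89, σ² = 10.88² = 118.3744; σ² + n·σ₀² = 118.3744 + 11·2180.89 = 24108.1644.
Posterior precision = 1/σ₀² + n/σ² = 1/2180.89 + 11/118.3744 = (σ² + n·σ₀²)/(σ₀²σ²) = 24108.1644/(2180.89·118.3744); posterior variance σₙ² = σ₀²σ²/(σ² + n·σ₀²) = 2180.89·118.3744/24108.1644 = 10.708470.

10.708470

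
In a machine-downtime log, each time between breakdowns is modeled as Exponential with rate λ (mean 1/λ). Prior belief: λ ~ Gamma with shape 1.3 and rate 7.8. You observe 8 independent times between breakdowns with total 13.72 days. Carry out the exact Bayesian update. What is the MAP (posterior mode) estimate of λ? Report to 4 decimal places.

0.3857

With a Gamma(shape α, rate β) prior on the exponential rate λ, the posterior after n observations with total T = Σxᵢ is Gamma(α+n, β+T).
Posterior: Gamma(1.3+8, 7.8+13.72) = Gamma(9.3, 21.52).
Mode = (α−1)/β = 0.3857.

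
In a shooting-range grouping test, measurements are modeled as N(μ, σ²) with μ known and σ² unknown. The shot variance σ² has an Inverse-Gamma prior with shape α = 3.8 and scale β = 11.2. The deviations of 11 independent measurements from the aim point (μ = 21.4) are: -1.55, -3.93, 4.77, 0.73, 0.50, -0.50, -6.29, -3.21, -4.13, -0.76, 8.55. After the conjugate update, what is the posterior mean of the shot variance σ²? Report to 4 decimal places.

12.3276

With known mean μ and an Inverse-Gamma(α, β) prior on σ², the Normal likelihood is conjugate: posterior is Inv-Gamma(α + n/2, β + Σ(xᵢ−μ)²/2).
Σ(xᵢ−μ)² = (-1.55)² + (-3.93)² + (4.77)² + (0.73)² + (0.50)² + (-0.50)² + (-6.29)² + (-3.21)² + (-4.13)² + (-0.76)² + (8.55)² = 182.2384.
Posterior: Inv-Gamma(3.8 + 11/2, 11.2 + 182.2384/2) = Inv-Gamma(9.30, 102.31920).
E[σ²|data] = β/(α−1) = 102.31920/8.30 = 12.3276.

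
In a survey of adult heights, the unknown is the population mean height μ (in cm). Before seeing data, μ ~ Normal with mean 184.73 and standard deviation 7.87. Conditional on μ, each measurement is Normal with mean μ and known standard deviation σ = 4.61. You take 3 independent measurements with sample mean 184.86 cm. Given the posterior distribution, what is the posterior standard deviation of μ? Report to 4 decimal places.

2.5213

For Normal data with known variance σ², a Normal(μ₀, σ₀²) prior on μ is conjugate. Posterior precision = 1/σ₀² + n/σ²; posterior mean is the precision-weighted average of μ₀ and x̄.
σ₀² = 7.87² = 61.9369, σ² = 4.61² = 21.2521; σ² + n·σ₀² = 21.2521 + 3·61.9369 = 207.0628.
Posterior precision = 1/σ₀² + n/σ² = 1/61.9369 + 3/21.2521 = (σ² + n·σ₀²)/(σ₀²σ²) = 207.0628/(61.9369·21.2521); posterior variance σₙ² = σ₀²σ²/(σ² + n·σ₀²) = 61.9369·21.2521/207.0628 = 6.356956.
Posterior SD = √σₙ² = √(61.9369·21.2521/207.0628) = 2.5213.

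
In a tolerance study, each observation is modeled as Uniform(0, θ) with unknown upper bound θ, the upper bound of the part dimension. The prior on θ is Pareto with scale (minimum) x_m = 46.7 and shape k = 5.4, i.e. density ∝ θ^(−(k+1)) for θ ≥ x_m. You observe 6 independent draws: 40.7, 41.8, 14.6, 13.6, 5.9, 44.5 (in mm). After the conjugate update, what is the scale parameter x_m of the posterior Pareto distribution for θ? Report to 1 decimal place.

46.7

A Pareto(scale x_m, shape k) prior on the upper bound θ of Uniform(0, θ) is conjugate: posterior is Pareto(max(x_m, max xᵢ), k + n).
Sample maximum = 44.5; prior scale x_m = 46.7 → posterior scale = max = 46.7.
Posterior shape = 5.4 + 6 = 11.4.
Posterior scale x_m = 46.7.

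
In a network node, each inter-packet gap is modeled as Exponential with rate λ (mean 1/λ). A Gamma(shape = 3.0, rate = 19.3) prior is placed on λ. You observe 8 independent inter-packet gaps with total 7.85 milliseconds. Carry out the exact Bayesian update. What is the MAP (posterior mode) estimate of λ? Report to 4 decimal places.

With a Gamma(shape α, rate β) prior on the exponential rate λ, the posterior after n observations with total T = Σxᵢ is Gamma(α+n, β+T).
Posterior: Gamma(3.0+8, 19.3+7.85) = Gamma(11.0, 27.15).
Mode = (α−1)/β = 0.3683.

0.3683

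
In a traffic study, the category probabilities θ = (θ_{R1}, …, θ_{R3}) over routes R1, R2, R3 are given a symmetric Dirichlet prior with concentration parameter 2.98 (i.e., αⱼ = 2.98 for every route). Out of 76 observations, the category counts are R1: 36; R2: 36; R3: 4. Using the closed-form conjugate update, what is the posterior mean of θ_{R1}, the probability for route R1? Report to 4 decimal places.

0.4589

The Dirichlet prior is conjugate to the Multinomial likelihood: each posterior αⱼ = prior αⱼ + observed count nⱼ.
Posterior concentration: (38.98, 38.98, 6.98), total = 84.94.
E[θ_{R1}|data] = α_{R1}/Σα = 38.98/84.94 = 0.4589.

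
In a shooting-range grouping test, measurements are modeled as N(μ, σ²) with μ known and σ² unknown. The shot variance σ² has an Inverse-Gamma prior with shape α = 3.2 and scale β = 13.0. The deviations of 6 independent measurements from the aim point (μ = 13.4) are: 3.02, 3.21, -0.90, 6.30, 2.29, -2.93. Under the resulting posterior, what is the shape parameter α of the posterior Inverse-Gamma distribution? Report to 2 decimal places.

With known mean μ and an Inverse-Gamma(α, β) prior on σ², the Normal likelihood is conjugate: posterior is Inv-Gamma(α + n/2, β + Σ(xᵢ−μ)²/2).
Σ(xᵢ−μ)² = (3.02)² + (3.21)² + (-0.90)² + (6.30)² + (2.29)² + (-2.93)² = 73.7535.
Posterior: Inv-Gamma(3.2 + 6/2, 13.0 + 73.7535/2) = Inv-Gamma(6.20, 49.87675).
Posterior α = 6.20.

6.20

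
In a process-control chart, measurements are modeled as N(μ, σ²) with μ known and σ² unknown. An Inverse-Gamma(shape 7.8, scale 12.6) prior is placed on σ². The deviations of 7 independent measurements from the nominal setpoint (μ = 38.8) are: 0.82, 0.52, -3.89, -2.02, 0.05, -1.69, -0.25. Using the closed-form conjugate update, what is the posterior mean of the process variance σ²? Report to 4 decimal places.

With known mean μ and an Inverse-Gamma(α, β) prior on σ², the Normal likelihood is conjugate: posterior is Inv-Gamma(α + n/2, β + Σ(xᵢ−μ)²/2).
Σ(xᵢ−μ)² = (0.82)² + (0.52)² + (-3.89)² + (-2.02)² + (0.05)² + (-1.69)² + (-0.25)² = 23.0764.
Posterior: Inv-Gamma(7.8 + 7/2, 12.6 + 23.0764/2) = Inv-Gamma(11.30, 24.13820).
E[σ²|data] = β/(α−1) = 24.13820/10.30 = 2.3435.

2.3435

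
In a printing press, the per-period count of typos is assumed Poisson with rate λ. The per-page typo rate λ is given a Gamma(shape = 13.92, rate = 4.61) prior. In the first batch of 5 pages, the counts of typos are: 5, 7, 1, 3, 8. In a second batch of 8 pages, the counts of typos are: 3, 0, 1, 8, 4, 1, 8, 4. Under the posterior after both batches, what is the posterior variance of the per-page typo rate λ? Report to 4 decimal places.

0.2158

With a Gamma(shape α, rate β) prior, the Poisson likelihood is conjugate: the posterior is Gamma(α + ΣXᵢ, β + n).
Batch 1: sum of counts S = 24 over n = 5 pages.
After batch 1: Gamma(α+S, β+n) = Gamma(13.92+24, 4.61+5) = Gamma(37.92, 9.61).
Batch 2: sum of counts S = 29 over n = 8 pages.
After batch 2: Gamma(α+S, β+n) = Gamma(37.92+29, 9.61+8) = Gamma(66.92, 17.61).
Var = α/β² = 66.92/17.61² = 0.2158.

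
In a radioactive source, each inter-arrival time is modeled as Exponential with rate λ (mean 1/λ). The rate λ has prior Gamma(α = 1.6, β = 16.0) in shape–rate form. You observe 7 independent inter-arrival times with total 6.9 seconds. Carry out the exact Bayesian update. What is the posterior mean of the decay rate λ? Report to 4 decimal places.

With a Gamma(shape α, rate β) prior on the exponential rate λ, the posterior after n observations with total T = Σxᵢ is Gamma(α+n, β+T).
Posterior: Gamma(1.6+7, 16.0+6.9) = Gamma(8.6, 22.9).
Posterior mean of λ = α/β = 8.6/22.9 = 0.3755.

0.3755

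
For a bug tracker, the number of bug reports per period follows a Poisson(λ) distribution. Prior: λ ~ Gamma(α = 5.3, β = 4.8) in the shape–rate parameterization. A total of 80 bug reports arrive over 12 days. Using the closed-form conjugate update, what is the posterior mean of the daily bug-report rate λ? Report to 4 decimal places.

5.0774

With a Gamma(shape α, rate β) prior, the Poisson likelihood is conjugate: the posterior is Gamma(α + ΣXᵢ, β + n).
Posterior: Gamma(α+S, β+n) = Gamma(5.3+80, 4.8+12) = Gamma(85.3, 16.8).
Posterior mean = α/β = 85.3/16.8 = 5.0774.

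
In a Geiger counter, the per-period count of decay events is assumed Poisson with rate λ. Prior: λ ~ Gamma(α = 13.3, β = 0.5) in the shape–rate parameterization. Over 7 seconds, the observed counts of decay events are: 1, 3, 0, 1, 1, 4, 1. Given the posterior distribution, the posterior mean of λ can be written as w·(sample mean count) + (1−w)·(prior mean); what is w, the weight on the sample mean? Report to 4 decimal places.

With a Gamma(shape α, rate β) prior, the Poisson likelihood is conjugate: the posterior is Gamma(α + ΣXᵢ, β + n).
Posterior mean = (α₀+S)/(β₀+n) = [n/(β₀+n)]·(S/n) + [β₀/(β₀+n)]·(α₀/β₀), so only n and β₀ enter the weight.
Weight on data w = n/(β₀+n) = 7/(0.5+7) = 7/7.5 = 0.9333.

0.9333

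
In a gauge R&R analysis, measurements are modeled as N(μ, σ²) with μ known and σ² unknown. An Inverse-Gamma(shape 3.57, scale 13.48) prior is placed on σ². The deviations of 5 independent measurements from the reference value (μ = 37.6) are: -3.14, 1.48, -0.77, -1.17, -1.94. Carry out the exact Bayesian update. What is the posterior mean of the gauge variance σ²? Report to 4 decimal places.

With known mean μ and an Inverse-Gamma(α, β) prior on σ², the Normal likelihood is conjugate: posterior is Inv-Gamma(α + n/2, β + Σ(xᵢ−μ)²/2).
Σ(xᵢ−μ)² = (-3.14)² + (1.48)² + (-0.77)² + (-1.17)² + (-1.94)² = 17.7754.
Posterior: Inv-Gamma(3.57 + 5/2, 13.48 + 17.7754/2) = Inv-Gamma(6.07, 22.36770).
E[σ²|data] = β/(α−1) = 22.36770/5.07 = 4.4118.

4.4118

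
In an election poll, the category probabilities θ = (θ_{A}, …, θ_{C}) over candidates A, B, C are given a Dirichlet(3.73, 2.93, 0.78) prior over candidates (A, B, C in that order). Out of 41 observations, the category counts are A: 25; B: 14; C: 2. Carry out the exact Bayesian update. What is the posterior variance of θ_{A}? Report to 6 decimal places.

0.004881

The Dirichlet prior is conjugate to the Multinomial likelihood: each posterior αⱼ = prior αⱼ + observed count nⱼ.
Posterior concentration: (28.73, 16.93, 2.78), total = 48.44.
Var[θ_j] = α_j(Σα−α_j)/((Σα)²(Σα+1)) = 28.73·19.71/(48.44²·49.44) = 0.004881.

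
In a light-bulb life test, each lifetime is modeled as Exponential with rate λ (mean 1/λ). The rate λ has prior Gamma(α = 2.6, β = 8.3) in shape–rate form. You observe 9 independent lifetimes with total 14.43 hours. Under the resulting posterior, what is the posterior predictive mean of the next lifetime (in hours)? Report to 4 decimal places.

With a Gamma(shape α, rate β) prior on the exponential rate λ, the posterior after n observations with total T = Σxᵢ is Gamma(α+n, β+T).
Posterior: Gamma(2.6+9, 8.3+14.43) = Gamma(11.6, 22.73).
The predictive distribution for the next observation is Lomax; its mean is β/(α−1) = 22.73/10.6 = 2.1443.

2.1443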